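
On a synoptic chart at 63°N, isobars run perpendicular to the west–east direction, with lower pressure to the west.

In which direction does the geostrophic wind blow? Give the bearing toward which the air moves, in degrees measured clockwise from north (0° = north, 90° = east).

000°

The pressure-gradient force points toward the west (bearing 270°).
Geostrophic balance: in the Northern Hemisphere the Coriolis force deflects motion to the right, so the geostrophic wind blows 90° to the right of the pressure-gradient force (low pressure on the left).
Rotating 270° by 90° clockwise gives 000° — the wind blows toward the north.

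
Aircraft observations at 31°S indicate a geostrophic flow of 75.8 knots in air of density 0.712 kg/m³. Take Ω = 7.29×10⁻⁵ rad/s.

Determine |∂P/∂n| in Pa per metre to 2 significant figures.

Coriolis parameter at 31°S:
f = 2Ω sin φ = 2 × 7.29×10⁻⁵ × sin 31° = 7.51×10⁻⁵ s⁻¹
Wind speed in SI: 75.8 knots = 39.0 m/s
Geostrophic balance rearranged: |∂P/∂n| = f ρ V_g
|∂P/∂n| = 7.51×10⁻⁵ × 0.712 × 39.0 = 2.08×10⁻³ Pa/m

2.1×10⁻³ Pa/m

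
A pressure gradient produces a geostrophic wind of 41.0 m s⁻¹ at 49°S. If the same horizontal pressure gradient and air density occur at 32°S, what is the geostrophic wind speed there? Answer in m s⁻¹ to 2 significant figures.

58 m s⁻¹

With the same pressure gradient and density, V_g ∝ 1/f ∝ 1/sin φ.
V₂ = V₁ · sin φ₁ / sin φ₂ = 41.0 × sin 49° / sin 32°
V₂ = 41.0 × 0.7547/0.5299 = 58 m s⁻¹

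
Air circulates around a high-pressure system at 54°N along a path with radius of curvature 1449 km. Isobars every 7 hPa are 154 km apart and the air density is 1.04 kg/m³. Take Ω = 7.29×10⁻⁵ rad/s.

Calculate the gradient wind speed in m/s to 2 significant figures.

54 m/s

Coriolis parameter at 54°N:
f = 2Ω sin φ = 2 × 7.29×10⁻⁵ × sin 54° = 1.18×10⁻⁴ s⁻¹
Pressure gradient: |∂P/∂n| = 700 Pa / 154000 m = 4.55×10⁻³ Pa/m
Geostrophic speed: V_g = |∂P/∂n|/(fρ) = 4.55×10⁻³/(1.18×10⁻⁴ × 1.04) = 37.1 m/s
Around a high, pressure-gradient force acts outward with centrifugal, so Coriolis balances both:
fV = (1/ρ)|∂P/∂n| + V²/R  →  V² − fR·V + fR·V_g = 0
With fR = 1.18×10⁻⁴ × 1449×10³ m = 171 m/s:
V = [fR − √((fR)² − 4 fR V_g)]/2 = [171 − √(171² − 4×171×37.1)]/2 = 54.3 m/s
Supergeostrophic (V > V_g = 37.1 m/s), as expected around a high.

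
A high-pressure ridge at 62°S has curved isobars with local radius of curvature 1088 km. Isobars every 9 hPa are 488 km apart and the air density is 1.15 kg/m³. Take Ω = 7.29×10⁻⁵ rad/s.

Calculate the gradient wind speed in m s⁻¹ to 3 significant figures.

13.8 m s⁻¹

Coriolis parameter at 62°S:
f = 2Ω sin φ = 2 × 7.29×10⁻⁵ × sin 62° = 1.29×10⁻⁴ s⁻¹
Pressure gradient: |∂P/∂n| = 900 Pa / 488000 m = 1.84×10⁻³ Pa/m
Geostrophic speed: V_g = |∂P/∂n|/(fρ) = 1.84×10⁻³/(1.29×10⁻⁴ × 1.15) = 12.5 m/s
Around a high, pressure-gradient force acts outward with centrifugal, so Coriolis balances both:
fV = (1/ρ)|∂P/∂n| + V²/R  →  V² − fR·V + fR·V_g = 0
With fR = 1.29×10⁻⁴ × 1088×10³ m = 140 m/s:
V = [fR − √((fR)² − 4 fR V_g)]/2 = [140 − √(140² − 4×140×12.5)]/2 = 13.8 m/s
Supergeostrophic (V > V_g = 12.5 m/s), as expected around a high.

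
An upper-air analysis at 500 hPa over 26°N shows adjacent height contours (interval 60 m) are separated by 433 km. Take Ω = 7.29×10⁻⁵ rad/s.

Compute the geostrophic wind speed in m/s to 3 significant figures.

21.3 m/s

Coriolis parameter at 26°N:
f = 2Ω sin φ = 2 × 7.29×10⁻⁵ × sin 26° = 6.39×10⁻⁵ s⁻¹
Height gradient: |∂Z/∂n| = 60 m / 433000 m = 1.39×10⁻⁴
On a pressure surface, geostrophic balance gives V_g = (g/f)|∂Z/∂n|:
V_g = 9.81 × 1.39×10⁻⁴ / 6.39×10⁻⁵ = 21.3 m/s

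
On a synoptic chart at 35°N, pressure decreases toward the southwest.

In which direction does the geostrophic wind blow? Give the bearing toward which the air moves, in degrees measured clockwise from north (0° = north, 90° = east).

315°

The pressure-gradient force points toward the southwest (bearing 225°).
Geostrophic balance: in the Northern Hemisphere the Coriolis force deflects motion to the right, so the geostrophic wind blows 90° to the right of the pressure-gradient force (low pressure on the left).
Rotating 225° by 90° clockwise gives 315° — the wind blows toward the northwest.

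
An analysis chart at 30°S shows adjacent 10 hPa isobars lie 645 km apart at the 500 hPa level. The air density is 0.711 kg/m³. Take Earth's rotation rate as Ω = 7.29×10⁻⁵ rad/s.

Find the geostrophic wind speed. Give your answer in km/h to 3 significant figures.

108 km/h

Coriolis parameter at 30°S:
f = 2Ω sin φ = 2 × 7.29×10⁻⁵ × sin 30° = 7.29×10⁻⁵ s⁻¹
Pressure gradient: |∂P/∂n| = 1000 Pa / 645000 m = 1.55×10⁻³ Pa/m
Geostrophic balance (pressure-gradient force = Coriolis force):
V_g = (1/(fρ)) |∂P/∂n| = 1.55×10⁻³ / (7.29×10⁻⁵ × 0.711) = 29.9 m/s
Converting: 29.9 m/s × 3.6 = 108 km/h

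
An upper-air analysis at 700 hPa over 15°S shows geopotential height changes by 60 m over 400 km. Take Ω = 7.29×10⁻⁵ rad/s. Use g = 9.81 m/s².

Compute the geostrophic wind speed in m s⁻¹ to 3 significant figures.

39.0 m s⁻¹

Coriolis parameter at 15°S:
f = 2Ω sin φ = 2 × 7.29×10⁻⁵ × sin 15° = 3.77×10⁻⁵ s⁻¹
Height gradient: |∂Z/∂n| = 60 m / 400000 m = 1.50×10⁻⁴
On a pressure surface, geostrophic balance gives V_g = (g/f)|∂Z/∂n|:
V_g = 9.81 × 1.50×10⁻⁴ / 3.77×10⁻⁵ = 39.0 m/s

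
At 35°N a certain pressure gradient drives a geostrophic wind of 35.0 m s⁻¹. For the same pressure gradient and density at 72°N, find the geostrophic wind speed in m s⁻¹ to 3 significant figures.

With the same pressure gradient and density, V_g ∝ 1/f ∝ 1/sin φ.
V₂ = V₁ · sin φ₁ / sin φ₂ = 35.0 × sin 35° / sin 72°
V₂ = 35.0 × 0.5736/0.9511 = 21.1 m s⁻¹

21.1 m s⁻¹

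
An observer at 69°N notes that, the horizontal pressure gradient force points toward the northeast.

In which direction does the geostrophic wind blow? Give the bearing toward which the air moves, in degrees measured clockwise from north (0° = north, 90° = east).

135°

The pressure-gradient force points toward the northeast (bearing 045°).
Geostrophic balance: in the Northern Hemisphere the Coriolis force deflects motion to the right, so the geostrophic wind blows 90° to the right of the pressure-gradient force (low pressure on the left).
Rotating 045° by 90° clockwise gives 135° — the wind blows toward the southeast.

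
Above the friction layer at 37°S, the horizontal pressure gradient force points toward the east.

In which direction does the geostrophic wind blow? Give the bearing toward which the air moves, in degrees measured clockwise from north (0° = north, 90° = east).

The pressure-gradient force points toward the east (bearing 090°).
Geostrophic balance: in the Southern Hemisphere the Coriolis force deflects motion to the left, so the geostrophic wind blows 90° to the left of the pressure-gradient force (low pressure on the right).
Rotating 090° by 90° counterclockwise gives 000° — the wind blows toward the north.

000°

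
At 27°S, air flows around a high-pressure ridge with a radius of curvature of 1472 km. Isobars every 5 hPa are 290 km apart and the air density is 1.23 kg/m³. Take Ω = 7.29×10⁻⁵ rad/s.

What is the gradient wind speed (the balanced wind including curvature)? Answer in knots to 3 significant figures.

60.5 knots

Coriolis parameter at 27°S:
f = 2Ω sin φ = 2 × 7.29×10⁻⁵ × sin 27° = 6.62×10⁻⁵ s⁻¹
Pressure gradient: |∂P/∂n| = 500 Pa / 290000 m = 1.72×10⁻³ Pa/m
Geostrophic speed: V_g = |∂P/∂n|/(fρ) = 1.72×10⁻³/(6.62×10⁻⁵ × 1.23) = 21.2 m/s
Around a high, pressure-gradient force acts outward with centrifugal, so Coriolis balances both:
fV = (1/ρ)|∂P/∂n| + V²/R  →  V² − fR·V + fR·V_g = 0
With fR = 6.62×10⁻⁵ × 1472×10³ m = 97.4 m/s:
V = [fR − √((fR)² − 4 fR V_g)]/2 = [97.4 − √(97.4² − 4×97.4×21.2)]/2 = 31.1 m/s
Supergeostrophic (V > V_g = 21.2 m/s), as expected around a high.
Converting: 31.1 m/s × 1.944 = 60.5 knots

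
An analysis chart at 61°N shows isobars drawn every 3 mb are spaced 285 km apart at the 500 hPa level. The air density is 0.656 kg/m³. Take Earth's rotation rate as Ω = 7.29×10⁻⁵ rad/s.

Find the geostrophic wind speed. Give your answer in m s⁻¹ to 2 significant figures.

13 m s⁻¹

Coriolis parameter at 61°N:
f = 2Ω sin φ = 2 × 7.29×10⁻⁵ × sin 61° = 1.28×10⁻⁴ s⁻¹
Pressure gradient: |∂P/∂n| = 300 Pa / 285000 m = 1.05×10⁻³ Pa/m
Geostrophic balance (pressure-gradient force = Coriolis force):
V_g = (1/(fρ)) |∂P/∂n| = 1.05×10⁻³ / (1.28×10⁻⁴ × 0.656) = 12.6 m/s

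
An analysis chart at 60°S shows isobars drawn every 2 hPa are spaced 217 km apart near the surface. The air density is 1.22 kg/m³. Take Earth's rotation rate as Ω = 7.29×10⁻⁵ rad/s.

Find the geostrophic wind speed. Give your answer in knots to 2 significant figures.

Coriolis parameter at 60°S:
f = 2Ω sin φ = 2 × 7.29×10⁻⁵ × sin 60° = 1.26×10⁻⁴ s⁻¹
Pressure gradient: |∂P/∂n| = 200 Pa / 217000 m = 9.22×10⁻⁴ Pa/m
Geostrophic balance (pressure-gradient force = Coriolis force):
V_g = (1/(fρ)) |∂P/∂n| = 9.22×10⁻⁴ / (1.26×10⁻⁴ × 1.22) = 5.98 m/s
Converting: 5.98 m/s × 1.944 = 12 knots

12 knots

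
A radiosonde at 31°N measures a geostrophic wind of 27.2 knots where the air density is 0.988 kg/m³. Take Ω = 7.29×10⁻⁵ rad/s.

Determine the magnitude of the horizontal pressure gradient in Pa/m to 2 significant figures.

1.0×10⁻³ Pa/m

Coriolis parameter at 31°N:
f = 2Ω sin φ = 2 × 7.29×10⁻⁵ × sin 31° = 7.51×10⁻⁵ s⁻¹
Wind speed in SI: 27.2 knots = 14.0 m/s
Geostrophic balance rearranged: |∂P/∂n| = f ρ V_g
|∂P/∂n| = 7.51×10⁻⁵ × 0.988 × 14.0 = 1.04×10⁻³ Pa/m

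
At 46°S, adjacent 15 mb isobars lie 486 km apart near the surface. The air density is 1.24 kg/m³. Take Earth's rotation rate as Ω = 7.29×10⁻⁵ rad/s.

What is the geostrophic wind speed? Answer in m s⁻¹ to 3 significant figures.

Coriolis parameter at 46°S:
f = 2Ω sin φ = 2 × 7.29×10⁻⁵ × sin 46° = 1.05×10⁻⁴ s⁻¹
Pressure gradient: |∂P/∂n| = 1500 Pa / 486000 m = 3.09×10⁻³ Pa/m
Geostrophic balance (pressure-gradient force = Coriolis force):
V_g = (1/(fρ)) |∂P/∂n| = 3.09×10⁻³ / (1.05×10⁻⁴ × 1.24) = 23.7 m/s

23.7 m s⁻¹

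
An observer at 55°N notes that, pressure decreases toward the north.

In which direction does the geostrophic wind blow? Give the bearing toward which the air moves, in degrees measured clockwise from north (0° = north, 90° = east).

The pressure-gradient force points toward the north (bearing 000°).
Geostrophic balance: in the Northern Hemisphere the Coriolis force deflects motion to the right, so the geostrophic wind blows 90° to the right of the pressure-gradient force (low pressure on the left).
Rotating 000° by 90° clockwise gives 090° — the wind blows toward the east.

090°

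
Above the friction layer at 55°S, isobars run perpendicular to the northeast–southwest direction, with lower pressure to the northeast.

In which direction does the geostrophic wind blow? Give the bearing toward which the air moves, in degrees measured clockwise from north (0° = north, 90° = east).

315°

The pressure-gradient force points toward the northeast (bearing 045°).
Geostrophic balance: in the Southern Hemisphere the Coriolis force deflects motion to the left, so the geostrophic wind blows 90° to the left of the pressure-gradient force (low pressure on the right).
Rotating 045° by 90° counterclockwise gives 315° — the wind blows toward the northwest.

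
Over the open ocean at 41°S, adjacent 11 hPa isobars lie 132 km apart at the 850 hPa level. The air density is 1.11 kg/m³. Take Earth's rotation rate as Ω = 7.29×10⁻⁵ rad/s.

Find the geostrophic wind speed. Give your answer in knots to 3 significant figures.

153 knots

Coriolis parameter at 41°S:
f = 2Ω sin φ = 2 × 7.29×10⁻⁵ × sin 41° = 9.57×10⁻⁵ s⁻¹
Pressure gradient: |∂P/∂n| = 1100 Pa / 132000 m = 8.33×10⁻³ Pa/m
Geostrophic balance (pressure-gradient force = Coriolis force):
V_g = (1/(fρ)) |∂P/∂n| = 8.33×10⁻³ / (9.57×10⁻⁵ × 1.11) = 78.5 m/s
Converting: 78.5 m/s × 1.944 = 153 knots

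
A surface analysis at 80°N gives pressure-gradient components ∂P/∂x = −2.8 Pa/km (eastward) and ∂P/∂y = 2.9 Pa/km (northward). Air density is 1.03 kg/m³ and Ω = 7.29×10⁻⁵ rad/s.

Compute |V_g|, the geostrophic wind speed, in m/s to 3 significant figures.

27.3 m/s

Coriolis parameter at 80°N:
f = 2Ω sin φ = 2 × 7.29×10⁻⁵ × sin 80° = 1.44×10⁻⁴ s⁻¹
Component geostrophic relations (x east, y north):
u_g = −(1/(fρ)) ∂P/∂y,  v_g = (1/(fρ)) ∂P/∂x
u_g = −(2.9×10⁻³)/(1.44×10⁻⁴ × 1.03) = −19.6 m/s;  v_g = (−2.8×10⁻³)/(1.44×10⁻⁴ × 1.03) = −18.9 m/s
|V_g| = √(u_g² + v_g²) = 27.3 m/s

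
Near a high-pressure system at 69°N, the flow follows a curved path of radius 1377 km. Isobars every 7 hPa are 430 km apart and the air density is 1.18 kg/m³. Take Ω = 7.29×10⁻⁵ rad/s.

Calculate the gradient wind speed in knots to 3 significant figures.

20.9 knots

Coriolis parameter at 69°N:
f = 2Ω sin φ = 2 × 7.29×10⁻⁵ × sin 69° = 1.36×10⁻⁴ s⁻¹
Pressure gradient: |∂P/∂n| = 700 Pa / 430000 m = 1.63×10⁻³ Pa/m
Geostrophic speed: V_g = |∂P/∂n|/(fρ) = 1.63×10⁻³/(1.36×10⁻⁴ × 1.18) = 10.1 m/s
Around a high, pressure-gradient force acts outward with centrifugal, so Coriolis balances both:
fV = (1/ρ)|∂P/∂n| + V²/R  →  V² − fR·V + fR·V_g = 0
With fR = 1.36×10⁻⁴ × 1377×10³ m = 187 m/s:
V = [fR − √((fR)² − 4 fR V_g)]/2 = [187 − √(187² − 4×187×10.1)]/2 = 10.8 m/s
Supergeostrophic (V > V_g = 10.1 m/s), as expected around a high.
Converting: 10.8 m/s × 1.944 = 20.9 knots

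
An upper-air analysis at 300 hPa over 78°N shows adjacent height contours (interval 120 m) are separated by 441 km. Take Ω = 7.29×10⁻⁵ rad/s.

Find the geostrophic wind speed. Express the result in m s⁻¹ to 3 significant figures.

18.7 m s⁻¹

Coriolis parameter at 78°N:
f = 2Ω sin φ = 2 × 7.29×10⁻⁵ × sin 78° = 1.43×10⁻⁴ s⁻¹
Height gradient: |∂Z/∂n| = 120 m / 441000 m = 2.72×10⁻⁴
On a pressure surface, geostrophic balance gives V_g = (g/f)|∂Z/∂n|:
V_g = 9.81 × 2.72×10⁻⁴ / 1.43×10⁻⁴ = 18.7 m/s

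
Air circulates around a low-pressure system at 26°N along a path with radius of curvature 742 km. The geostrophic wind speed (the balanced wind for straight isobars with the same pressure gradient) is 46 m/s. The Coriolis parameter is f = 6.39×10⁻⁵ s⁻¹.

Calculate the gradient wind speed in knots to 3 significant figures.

55.7 knots

Around a low, centrifugal force acts outward with Coriolis, so pressure-gradient force balances both:
(1/ρ)|∂P/∂n| = fV + V²/R  →  V² + fR·V − fR·V_g = 0
With fR = 6.39×10⁻⁵ × 742×10³ m = 47.4 m/s:
V = [−fR + √((fR)² + 4 fR V_g)]/2 = [−47.4 + √(47.4² + 4×47.4×46)]/2 = 28.7 m/s
Subgeostrophic (V < V_g = 46 m/s), as expected around a low.
Converting: 28.7 m/s × 1.944 = 55.7 knots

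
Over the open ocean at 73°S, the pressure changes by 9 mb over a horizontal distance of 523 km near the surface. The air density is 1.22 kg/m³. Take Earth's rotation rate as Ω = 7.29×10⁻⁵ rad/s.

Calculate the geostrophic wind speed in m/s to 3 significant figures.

10.1 m/s

Coriolis parameter at 73°S:
f = 2Ω sin φ = 2 × 7.29×10⁻⁵ × sin 73° = 1.39×10⁻⁴ s⁻¹
Pressure gradient: |∂P/∂n| = 900 Pa / 523000 m = 1.72×10⁻³ Pa/m
Geostrophic balance (pressure-gradient force = Coriolis force):
V_g = (1/(fρ)) |∂P/∂n| = 1.72×10⁻³ / (1.39×10⁻⁴ × 1.22) = 10.1 m/s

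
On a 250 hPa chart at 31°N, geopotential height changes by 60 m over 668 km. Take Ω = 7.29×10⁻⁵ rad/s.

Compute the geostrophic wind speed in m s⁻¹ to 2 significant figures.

Coriolis parameter at 31°N:
f = 2Ω sin φ = 2 × 7.29×10⁻⁵ × sin 31° = 7.51×10⁻⁵ s⁻¹
Height gradient: |∂Z/∂n| = 60 m / 668000 m = 8.98×10⁻⁵
On a pressure surface, geostrophic balance gives V_g = (g/f)|∂Z/∂n|:
V_g = 9.81 × 8.98×10⁻⁵ / 7.51×10⁻⁵ = 11.7 m/s

12 m s⁻¹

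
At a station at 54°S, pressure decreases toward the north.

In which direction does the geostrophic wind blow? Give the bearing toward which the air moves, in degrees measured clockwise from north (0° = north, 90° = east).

The pressure-gradient force points toward the north (bearing 000°).
Geostrophic balance: in the Southern Hemisphere the Coriolis force deflects motion to the left, so the geostrophic wind blows 90° to the left of the pressure-gradient force (low pressure on the right).
Rotating 000° by 90° counterclockwise gives 270° — the wind blows toward the west.

270°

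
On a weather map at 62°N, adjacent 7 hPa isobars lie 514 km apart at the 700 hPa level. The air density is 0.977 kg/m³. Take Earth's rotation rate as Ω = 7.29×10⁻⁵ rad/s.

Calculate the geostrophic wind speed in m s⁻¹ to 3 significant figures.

Coriolis parameter at 62°N:
f = 2Ω sin φ = 2 × 7.29×10⁻⁵ × sin 62° = 1.29×10⁻⁴ s⁻¹
Pressure gradient: |∂P/∂n| = 700 Pa / 514000 m = 1.36×10⁻³ Pa/m
Geostrophic balance (pressure-gradient force = Coriolis force):
V_g = (1/(fρ)) |∂P/∂n| = 1.36×10⁻³ / (1.29×10⁻⁴ × 0.977) = 10.8 m/s

10.8 m s⁻¹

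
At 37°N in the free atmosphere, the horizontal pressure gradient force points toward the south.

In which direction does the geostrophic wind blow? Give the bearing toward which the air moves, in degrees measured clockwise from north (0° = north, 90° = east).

The pressure-gradient force points toward the south (bearing 180°).
Geostrophic balance: in the Northern Hemisphere the Coriolis force deflects motion to the right, so the geostrophic wind blows 90° to the right of the pressure-gradient force (low pressure on the left).
Rotating 180° by 90° clockwise gives 270° — the wind blows toward the west.

270°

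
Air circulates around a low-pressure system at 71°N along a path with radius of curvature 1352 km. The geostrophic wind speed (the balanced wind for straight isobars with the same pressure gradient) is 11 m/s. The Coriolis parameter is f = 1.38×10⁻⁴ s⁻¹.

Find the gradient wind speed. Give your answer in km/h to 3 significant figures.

37.5 km/h

Around a low, centrifugal force acts outward with Coriolis, so pressure-gradient force balances both:
(1/ρ)|∂P/∂n| = fV + V²/R  →  V² + fR·V − fR·V_g = 0
With fR = 1.38×10⁻⁴ × 1352×10³ m = 187 m/s:
V = [−fR + √((fR)² + 4 fR V_g)]/2 = [−187 + √(187² + 4×187×11)]/2 = 10.4 m/s
Subgeostrophic (V < V_g = 11 m/s), as expected around a low.
Converting: 10.4 m/s × 3.6 = 37.5 km/h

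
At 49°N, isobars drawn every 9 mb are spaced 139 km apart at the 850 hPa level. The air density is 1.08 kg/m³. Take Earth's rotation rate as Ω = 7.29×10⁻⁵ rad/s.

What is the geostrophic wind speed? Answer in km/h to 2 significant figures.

Coriolis parameter at 49°N:
f = 2Ω sin φ = 2 × 7.29×10⁻⁵ × sin 49° = 1.10×10⁻⁴ s⁻¹
Pressure gradient: |∂P/∂n| = 900 Pa / 139000 m = 6.47×10⁻³ Pa/m
Geostrophic balance (pressure-gradient force = Coriolis force):
V_g = (1/(fρ)) |∂P/∂n| = 6.47×10⁻³ / (1.10×10⁻⁴ × 1.08) = 54.5 m/s
Converting: 54.5 m/s × 3.6 = 200 km/h

200 km/h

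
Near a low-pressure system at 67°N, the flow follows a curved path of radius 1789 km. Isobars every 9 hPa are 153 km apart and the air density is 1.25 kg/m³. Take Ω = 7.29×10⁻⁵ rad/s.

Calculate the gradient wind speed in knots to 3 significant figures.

60.4 knots

Coriolis parameter at 67°N:
f = 2Ω sin φ = 2 × 7.29×10⁻⁵ × sin 67° = 1.34×10⁻⁴ s⁻¹
Pressure gradient: |∂P/∂n| = 900 Pa / 153000 m = 5.88×10⁻³ Pa/m
Geostrophic speed: V_g = |∂P/∂n|/(fρ) = 5.88×10⁻³/(1.34×10⁻⁴ × 1.25) = 35.1 m/s
Around a low, centrifugal force acts outward with Coriolis, so pressure-gradient force balances both:
(1/ρ)|∂P/∂n| = fV + V²/R  →  V² + fR·V − fR·V_g = 0
With fR = 1.34×10⁻⁴ × 1789×10³ m = 240 m/s:
V = [−fR + √((fR)² + 4 fR V_g)]/2 = [−240 + √(240² + 4×240×35.1)]/2 = 31 m/s
Subgeostrophic (V < V_g = 35.1 m/s), as expected around a low.
Converting: 31 m/s × 1.944 = 60.4 knots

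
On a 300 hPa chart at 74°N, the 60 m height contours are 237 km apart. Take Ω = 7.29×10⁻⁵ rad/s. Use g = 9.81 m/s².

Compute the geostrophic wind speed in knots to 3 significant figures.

34.4 knots

Coriolis parameter at 74°N:
f = 2Ω sin φ = 2 × 7.29×10⁻⁵ × sin 74° = 1.40×10⁻⁴ s⁻¹
Height gradient: |∂Z/∂n| = 60 m / 237000 m = 2.53×10⁻⁴
On a pressure surface, geostrophic balance gives V_g = (g/f)|∂Z/∂n|:
V_g = 9.81 × 2.53×10⁻⁴ / 1.40×10⁻⁴ = 17.7 m/s
Converting: 17.7 m/s × 1.944 = 34.4 knots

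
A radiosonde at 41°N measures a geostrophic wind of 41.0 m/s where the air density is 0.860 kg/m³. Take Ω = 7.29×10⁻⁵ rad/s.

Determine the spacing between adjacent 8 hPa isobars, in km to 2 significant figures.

Coriolis parameter at 41°N:
f = 2Ω sin φ = 2 × 7.29×10⁻⁵ × sin 41° = 9.57×10⁻⁵ s⁻¹
Geostrophic balance rearranged: |∂P/∂n| = f ρ V_g
|∂P/∂n| = 9.57×10⁻⁵ × 0.860 × 41.0 = 3.37×10⁻³ Pa/m
Isobar spacing: Δn = ΔP/|∂P/∂n| = 800 Pa / 3.37×10⁻³ Pa/m = 237196 m ≈ 240 km

240 km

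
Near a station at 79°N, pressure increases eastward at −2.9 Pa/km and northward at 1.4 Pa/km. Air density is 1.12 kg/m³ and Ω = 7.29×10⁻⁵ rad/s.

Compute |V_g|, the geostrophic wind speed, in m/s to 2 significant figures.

Coriolis parameter at 79°N:
f = 2Ω sin φ = 2 × 7.29×10⁻⁵ × sin 79° = 1.43×10⁻⁴ s⁻¹
Component geostrophic relations (x east, y north):
u_g = −(1/(fρ)) ∂P/∂y,  v_g = (1/(fρ)) ∂P/∂x
u_g = −(1.4×10⁻³)/(1.43×10⁻⁴ × 1.12) = −8.73 m/s;  v_g = (−2.9×10⁻³)/(1.43×10⁻⁴ × 1.12) = −18.1 m/s
|V_g| = √(u_g² + v_g²) = 20.1 m/s

20 m/s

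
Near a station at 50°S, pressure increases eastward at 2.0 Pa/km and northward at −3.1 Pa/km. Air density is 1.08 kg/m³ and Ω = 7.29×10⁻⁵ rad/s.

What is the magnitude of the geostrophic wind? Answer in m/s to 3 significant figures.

30.6 m/s

Coriolis parameter at 50°S:
f = 2Ω sin φ = 2 × 7.29×10⁻⁵ × sin 50° = 1.12×10⁻⁴ s⁻¹
In the Southern Hemisphere f is negative: f = −1.12×10⁻⁴ s⁻¹.
Component geostrophic relations (x east, y north):
u_g = −(1/(fρ)) ∂P/∂y,  v_g = (1/(fρ)) ∂P/∂x
u_g = −(−3.1×10⁻³)/(−1.12×10⁻⁴ × 1.08) = −25.7 m/s;  v_g = (2.0×10⁻³)/(−1.12×10⁻⁴ × 1.08) = −16.6 m/s
|V_g| = √(u_g² + v_g²) = 30.6 m/s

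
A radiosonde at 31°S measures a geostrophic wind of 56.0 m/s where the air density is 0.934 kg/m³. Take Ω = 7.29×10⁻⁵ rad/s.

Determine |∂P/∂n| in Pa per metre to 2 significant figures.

3.9×10⁻³ Pa/m

Coriolis parameter at 31°S:
f = 2Ω sin φ = 2 × 7.29×10⁻⁵ × sin 31° = 7.51×10⁻⁵ s⁻¹
Geostrophic balance rearranged: |∂P/∂n| = f ρ V_g
|∂P/∂n| = 7.51×10⁻⁵ × 0.934 × 56.0 = 3.93×10⁻³ Pa/m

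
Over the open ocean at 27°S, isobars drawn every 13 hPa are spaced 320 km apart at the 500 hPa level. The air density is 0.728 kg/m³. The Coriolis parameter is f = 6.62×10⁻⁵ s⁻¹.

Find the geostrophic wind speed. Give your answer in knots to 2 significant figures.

Pressure gradient: |∂P/∂n| = 1300 Pa / 320000 m = 4.06×10⁻³ Pa/m
Geostrophic balance (pressure-gradient force = Coriolis force):
V_g = (1/(fρ)) |∂P/∂n| = 4.06×10⁻³ / (6.62×10⁻⁵ × 0.728) = 84.3 m/s
Converting: 84.3 m/s × 1.944 = 160 knots

160 knots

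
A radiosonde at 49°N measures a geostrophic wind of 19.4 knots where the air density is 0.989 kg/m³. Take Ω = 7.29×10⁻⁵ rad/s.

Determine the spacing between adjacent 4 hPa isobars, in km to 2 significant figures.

Coriolis parameter at 49°N:
f = 2Ω sin φ = 2 × 7.29×10⁻⁵ × sin 49° = 1.10×10⁻⁴ s⁻¹
Wind speed in SI: 19.4 knots = 9.98 m/s
Geostrophic balance rearranged: |∂P/∂n| = f ρ V_g
|∂P/∂n| = 1.10×10⁻⁴ × 0.989 × 9.98 = 1.09×10⁻³ Pa/m
Isobar spacing: Δn = ΔP/|∂P/∂n| = 400 Pa / 1.09×10⁻³ Pa/m = 368287 m ≈ 370 km

370 km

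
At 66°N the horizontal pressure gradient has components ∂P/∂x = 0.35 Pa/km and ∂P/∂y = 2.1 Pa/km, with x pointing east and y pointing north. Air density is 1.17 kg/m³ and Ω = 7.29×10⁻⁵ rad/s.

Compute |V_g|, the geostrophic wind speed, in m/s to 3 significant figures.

Coriolis parameter at 66°N:
f = 2Ω sin φ = 2 × 7.29×10⁻⁵ × sin 66° = 1.33×10⁻⁴ s⁻¹
Component geostrophic relations (x east, y north):
u_g = −(1/(fρ)) ∂P/∂y,  v_g = (1/(fρ)) ∂P/∂x
u_g = −(2.1×10⁻³)/(1.33×10⁻⁴ × 1.17) = −13.5 m/s;  v_g = (0.35×10⁻³)/(1.33×10⁻⁴ × 1.17) = 2.25 m/s
|V_g| = √(u_g² + v_g²) = 13.7 m/s

13.7 m/s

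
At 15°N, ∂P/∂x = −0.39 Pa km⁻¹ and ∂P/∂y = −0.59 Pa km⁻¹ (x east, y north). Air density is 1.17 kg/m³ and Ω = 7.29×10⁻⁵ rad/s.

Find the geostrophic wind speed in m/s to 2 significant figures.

Coriolis parameter at 15°N:
f = 2Ω sin φ = 2 × 7.29×10⁻⁵ × sin 15° = 3.77×10⁻⁵ s⁻¹
Component geostrophic relations (x east, y north):
u_g = −(1/(fρ)) ∂P/∂y,  v_g = (1/(fρ)) ∂P/∂x
u_g = −(−0.59×10⁻³)/(3.77×10⁻⁵ × 1.17) = 13.4 m/s;  v_g = (−0.39×10⁻³)/(3.77×10⁻⁵ × 1.17) = −8.83 m/s
|V_g| = √(u_g² + v_g²) = 16.0 m/s

16 m/s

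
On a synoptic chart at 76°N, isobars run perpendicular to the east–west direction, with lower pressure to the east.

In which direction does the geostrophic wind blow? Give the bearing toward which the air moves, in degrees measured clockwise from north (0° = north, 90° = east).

180°

The pressure-gradient force points toward the east (bearing 090°).
Geostrophic balance: in the Northern Hemisphere the Coriolis force deflects motion to the right, so the geostrophic wind blows 90° to the right of the pressure-gradient force (low pressure on the left).
Rotating 090° by 90° clockwise gives 180° — the wind blows toward the south.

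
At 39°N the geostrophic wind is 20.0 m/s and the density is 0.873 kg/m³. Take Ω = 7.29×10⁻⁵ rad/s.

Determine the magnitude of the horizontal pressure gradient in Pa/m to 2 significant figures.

1.6×10⁻³ Pa/m

Coriolis parameter at 39°N:
f = 2Ω sin φ = 2 × 7.29×10⁻⁵ × sin 39° = 9.18×10⁻⁵ s⁻¹
Geostrophic balance rearranged: |∂P/∂n| = f ρ V_g
|∂P/∂n| = 9.18×10⁻⁵ × 0.873 × 20.0 = 1.60×10⁻³ Pa/m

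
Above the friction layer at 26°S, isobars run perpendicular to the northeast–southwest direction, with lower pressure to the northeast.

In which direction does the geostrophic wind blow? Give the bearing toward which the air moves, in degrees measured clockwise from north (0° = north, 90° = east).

The pressure-gradient force points toward the northeast (bearing 045°).
Geostrophic balance: in the Southern Hemisphere the Coriolis force deflects motion to the left, so the geostrophic wind blows 90° to the left of the pressure-gradient force (low pressure on the right).
Rotating 045° by 90° counterclockwise gives 315° — the wind blows toward the northwest.

315°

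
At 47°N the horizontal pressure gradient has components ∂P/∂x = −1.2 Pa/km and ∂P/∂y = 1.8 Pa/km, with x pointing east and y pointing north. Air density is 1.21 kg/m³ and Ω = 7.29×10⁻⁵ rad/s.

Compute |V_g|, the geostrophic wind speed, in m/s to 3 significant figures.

16.8 m/s

Coriolis parameter at 47°N:
f = 2Ω sin φ = 2 × 7.29×10⁻⁵ × sin 47° = 1.07×10⁻⁴ s⁻¹
Component geostrophic relations (x east, y north):
u_g = −(1/(fρ)) ∂P/∂y,  v_g = (1/(fρ)) ∂P/∂x
u_g = −(1.8×10⁻³)/(1.07×10⁻⁴ × 1.21) = −14.0 m/s;  v_g = (−1.2×10⁻³)/(1.07×10⁻⁴ × 1.21) = −9.30 m/s
|V_g| = √(u_g² + v_g²) = 16.8 m/s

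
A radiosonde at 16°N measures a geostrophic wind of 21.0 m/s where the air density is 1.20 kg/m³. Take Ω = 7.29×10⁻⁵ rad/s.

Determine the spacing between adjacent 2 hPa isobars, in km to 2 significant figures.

Coriolis parameter at 16°N:
f = 2Ω sin φ = 2 × 7.29×10⁻⁵ × sin 16° = 4.02×10⁻⁵ s⁻¹
Geostrophic balance rearranged: |∂P/∂n| = f ρ V_g
|∂P/∂n| = 4.02×10⁻⁵ × 1.20 × 21.0 = 1.01×10⁻³ Pa/m
Isobar spacing: Δn = ΔP/|∂P/∂n| = 200 Pa / 1.01×10⁻³ Pa/m = 197485 m ≈ 200 km

200 km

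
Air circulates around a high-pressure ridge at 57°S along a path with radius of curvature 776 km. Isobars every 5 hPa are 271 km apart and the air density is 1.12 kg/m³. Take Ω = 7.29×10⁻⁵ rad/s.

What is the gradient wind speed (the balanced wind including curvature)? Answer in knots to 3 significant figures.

31.6 knots

Coriolis parameter at 57°S:
f = 2Ω sin φ = 2 × 7.29×10⁻⁵ × sin 57° = 1.22×10⁻⁴ s⁻¹
Pressure gradient: |∂P/∂n| = 500 Pa / 271000 m = 1.85×10⁻³ Pa/m
Geostrophic speed: V_g = |∂P/∂n|/(fρ) = 1.85×10⁻³/(1.22×10⁻⁴ × 1.12) = 13.5 m/s
Around a high, pressure-gradient force acts outward with centrifugal, so Coriolis balances both:
fV = (1/ρ)|∂P/∂n| + V²/R  →  V² − fR·V + fR·V_g = 0
With fR = 1.22×10⁻⁴ × 776×10³ m = 94.9 m/s:
V = [fR − √((fR)² − 4 fR V_g)]/2 = [94.9 − √(94.9² − 4×94.9×13.5)]/2 = 16.3 m/s
Supergeostrophic (V > V_g = 13.5 m/s), as expected around a high.
Converting: 16.3 m/s × 1.944 = 31.6 knots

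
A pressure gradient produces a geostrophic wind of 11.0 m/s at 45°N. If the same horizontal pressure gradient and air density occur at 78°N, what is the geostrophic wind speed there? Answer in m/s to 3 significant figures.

With the same pressure gradient and density, V_g ∝ 1/f ∝ 1/sin φ.
V₂ = V₁ · sin φ₁ / sin φ₂ = 11.0 × sin 45° / sin 78°
V₂ = 11.0 × 0.7071/0.9781 = 7.95 m/s

7.95 m/s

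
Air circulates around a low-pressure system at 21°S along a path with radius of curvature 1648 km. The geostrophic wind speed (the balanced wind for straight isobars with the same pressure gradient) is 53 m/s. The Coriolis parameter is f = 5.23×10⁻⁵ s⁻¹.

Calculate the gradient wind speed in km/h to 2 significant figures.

Around a low, centrifugal force acts outward with Coriolis, so pressure-gradient force balances both:
(1/ρ)|∂P/∂n| = fV + V²/R  →  V² + fR·V − fR·V_g = 0
With fR = 5.23×10⁻⁵ × 1648×10³ m = 86.2 m/s:
V = [−fR + √((fR)² + 4 fR V_g)]/2 = [−86.2 + √(86.2² + 4×86.2×53)]/2 = 37.1 m/s
Subgeostrophic (V < V_g = 53 m/s), as expected around a low.
Converting: 37.1 m/s × 3.6 = 130 km/h

130 km/h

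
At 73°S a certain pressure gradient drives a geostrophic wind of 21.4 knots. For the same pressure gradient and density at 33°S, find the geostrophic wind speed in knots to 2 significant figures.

With the same pressure gradient and density, V_g ∝ 1/f ∝ 1/sin φ.
V₂ = V₁ · sin φ₁ / sin φ₂ = 21.4 × sin 73° / sin 33°
V₂ = 21.4 × 0.9563/0.5446 = 38 knots

38 knots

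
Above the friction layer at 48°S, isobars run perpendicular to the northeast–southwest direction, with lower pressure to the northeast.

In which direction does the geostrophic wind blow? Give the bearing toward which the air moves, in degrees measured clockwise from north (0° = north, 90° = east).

315°

The pressure-gradient force points toward the northeast (bearing 045°).
Geostrophic balance: in the Southern Hemisphere the Coriolis force deflects motion to the left, so the geostrophic wind blows 90° to the left of the pressure-gradient force (low pressure on the right).
Rotating 045° by 90° counterclockwise gives 315° — the wind blows toward the northwest.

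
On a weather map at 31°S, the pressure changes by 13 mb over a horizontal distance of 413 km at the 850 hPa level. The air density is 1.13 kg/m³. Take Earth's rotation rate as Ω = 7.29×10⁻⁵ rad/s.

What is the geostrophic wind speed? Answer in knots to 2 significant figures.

Coriolis parameter at 31°S:
f = 2Ω sin φ = 2 × 7.29×10⁻⁵ × sin 31° = 7.51×10⁻⁵ s⁻¹
Pressure gradient: |∂P/∂n| = 1300 Pa / 413000 m = 3.15×10⁻³ Pa/m
Geostrophic balance (pressure-gradient force = Coriolis force):
V_g = (1/(fρ)) |∂P/∂n| = 3.15×10⁻³ / (7.51×10⁻⁵ × 1.13) = 37.1 m/s
Converting: 37.1 m/s × 1.944 = 72 knots

72 knots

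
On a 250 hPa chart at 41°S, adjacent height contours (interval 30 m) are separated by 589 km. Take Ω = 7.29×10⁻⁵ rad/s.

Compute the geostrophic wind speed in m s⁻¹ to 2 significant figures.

Coriolis parameter at 41°S:
f = 2Ω sin φ = 2 × 7.29×10⁻⁵ × sin 41° = 9.57×10⁻⁵ s⁻¹
Height gradient: |∂Z/∂n| = 30 m / 589000 m = 5.09×10⁻⁵
On a pressure surface, geostrophic balance gives V_g = (g/f)|∂Z/∂n|:
V_g = 9.81 × 5.09×10⁻⁵ / 9.57×10⁻⁵ = 5.22 m/s

5.2 m s⁻¹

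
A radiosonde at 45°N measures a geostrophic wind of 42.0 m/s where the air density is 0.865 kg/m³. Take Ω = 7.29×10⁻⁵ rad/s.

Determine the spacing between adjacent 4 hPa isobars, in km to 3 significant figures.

Coriolis parameter at 45°N:
f = 2Ω sin φ = 2 × 7.29×10⁻⁵ × sin 45° = 1.03×10⁻⁴ s⁻¹
Geostrophic balance rearranged: |∂P/∂n| = f ρ V_g
|∂P/∂n| = 1.03×10⁻⁴ × 0.865 × 42.0 = 3.75×10⁻³ Pa/m
Isobar spacing: Δn = ΔP/|∂P/∂n| = 400 Pa / 3.75×10⁻³ Pa/m = 106795 m ≈ 107 km

107 km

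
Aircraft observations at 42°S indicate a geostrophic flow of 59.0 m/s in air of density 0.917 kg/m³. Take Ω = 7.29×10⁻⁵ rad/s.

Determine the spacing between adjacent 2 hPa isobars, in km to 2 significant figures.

Coriolis parameter at 42°S:
f = 2Ω sin φ = 2 × 7.29×10⁻⁵ × sin 42° = 9.76×10⁻⁵ s⁻¹
Geostrophic balance rearranged: |∂P/∂n| = f ρ V_g
|∂P/∂n| = 9.76×10⁻⁵ × 0.917 × 59.0 = 5.28×10⁻³ Pa/m
Isobar spacing: Δn = ΔP/|∂P/∂n| = 200 Pa / 5.28×10⁻³ Pa/m = 37891 m ≈ 38 km

38 km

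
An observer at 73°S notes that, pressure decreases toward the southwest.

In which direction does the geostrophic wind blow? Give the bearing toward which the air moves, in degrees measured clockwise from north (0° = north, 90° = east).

135°

The pressure-gradient force points toward the southwest (bearing 225°).
Geostrophic balance: in the Southern Hemisphere the Coriolis force deflects motion to the left, so the geostrophic wind blows 90° to the left of the pressure-gradient force (low pressure on the right).
Rotating 225° by 90° counterclockwise gives 135° — the wind blows toward the southeast.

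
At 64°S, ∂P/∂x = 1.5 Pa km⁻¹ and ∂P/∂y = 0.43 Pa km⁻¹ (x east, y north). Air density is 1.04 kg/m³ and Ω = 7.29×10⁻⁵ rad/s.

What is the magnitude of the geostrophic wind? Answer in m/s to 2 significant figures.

11 m/s

Coriolis parameter at 64°S:
f = 2Ω sin φ = 2 × 7.29×10⁻⁵ × sin 64° = 1.31×10⁻⁴ s⁻¹
In the Southern Hemisphere f is negative: f = −1.31×10⁻⁴ s⁻¹.
Component geostrophic relations (x east, y north):
u_g = −(1/(fρ)) ∂P/∂y,  v_g = (1/(fρ)) ∂P/∂x
u_g = −(0.43×10⁻³)/(−1.31×10⁻⁴ × 1.04) = 3.16 m/s;  v_g = (1.5×10⁻³)/(−1.31×10⁻⁴ × 1.04) = −11.0 m/s
|V_g| = √(u_g² + v_g²) = 11.4 m/s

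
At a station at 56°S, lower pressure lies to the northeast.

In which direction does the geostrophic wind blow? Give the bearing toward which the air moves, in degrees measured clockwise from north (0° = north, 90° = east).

315°

The pressure-gradient force points toward the northeast (bearing 045°).
Geostrophic balance: in the Southern Hemisphere the Coriolis force deflects motion to the left, so the geostrophic wind blows 90° to the left of the pressure-gradient force (low pressure on the right).
Rotating 045° by 90° counterclockwise gives 315° — the wind blows toward the northwest.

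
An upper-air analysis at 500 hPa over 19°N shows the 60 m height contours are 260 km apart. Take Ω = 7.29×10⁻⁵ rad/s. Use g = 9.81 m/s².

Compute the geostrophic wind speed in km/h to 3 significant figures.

172 km/h

Coriolis parameter at 19°N:
f = 2Ω sin φ = 2 × 7.29×10⁻⁵ × sin 19° = 4.75×10⁻⁵ s⁻¹
Height gradient: |∂Z/∂n| = 60 m / 260000 m = 2.31×10⁻⁴
On a pressure surface, geostrophic balance gives V_g = (g/f)|∂Z/∂n|:
V_g = 9.81 × 2.31×10⁻⁴ / 4.75×10⁻⁵ = 47.7 m/s
Converting: 47.7 m/s × 3.6 = 172 km/h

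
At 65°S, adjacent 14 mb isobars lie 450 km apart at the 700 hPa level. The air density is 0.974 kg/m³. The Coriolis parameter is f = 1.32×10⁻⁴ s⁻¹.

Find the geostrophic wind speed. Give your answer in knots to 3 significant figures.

47.0 knots

Pressure gradient: |∂P/∂n| = 1400 Pa / 450000 m = 3.11×10⁻³ Pa/m
Geostrophic balance (pressure-gradient force = Coriolis force):
V_g = (1/(fρ)) |∂P/∂n| = 3.11×10⁻³ / (1.32×10⁻⁴ × 0.974) = 24.2 m/s
Converting: 24.2 m/s × 1.944 = 47.0 knots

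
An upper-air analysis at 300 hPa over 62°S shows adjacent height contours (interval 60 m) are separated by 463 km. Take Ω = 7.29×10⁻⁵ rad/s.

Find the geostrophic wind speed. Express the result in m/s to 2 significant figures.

Coriolis parameter at 62°S:
f = 2Ω sin φ = 2 × 7.29×10⁻⁵ × sin 62° = 1.29×10⁻⁴ s⁻¹
Height gradient: |∂Z/∂n| = 60 m / 463000 m = 1.30×10⁻⁴
On a pressure surface, geostrophic balance gives V_g = (g/f)|∂Z/∂n|:
V_g = 9.81 × 1.30×10⁻⁴ / 1.29×10⁻⁴ = 9.88 m/s

9.9 m/s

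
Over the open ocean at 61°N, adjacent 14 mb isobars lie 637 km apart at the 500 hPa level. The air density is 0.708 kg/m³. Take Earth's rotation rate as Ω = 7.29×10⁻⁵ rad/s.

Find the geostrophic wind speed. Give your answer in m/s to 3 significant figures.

24.3 m/s

Coriolis parameter at 61°N:
f = 2Ω sin φ = 2 × 7.29×10⁻⁵ × sin 61° = 1.28×10⁻⁴ s⁻¹
Pressure gradient: |∂P/∂n| = 1400 Pa / 637000 m = 2.20×10⁻³ Pa/m
Geostrophic balance (pressure-gradient force = Coriolis force):
V_g = (1/(fρ)) |∂P/∂n| = 2.20×10⁻³ / (1.28×10⁻⁴ × 0.708) = 24.3 m/s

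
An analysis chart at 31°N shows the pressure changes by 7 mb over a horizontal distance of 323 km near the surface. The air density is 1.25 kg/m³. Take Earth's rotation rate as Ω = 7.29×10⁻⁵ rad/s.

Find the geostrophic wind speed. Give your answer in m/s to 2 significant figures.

23 m/s

Coriolis parameter at 31°N:
f = 2Ω sin φ = 2 × 7.29×10⁻⁵ × sin 31° = 7.51×10⁻⁵ s⁻¹
Pressure gradient: |∂P/∂n| = 700 Pa / 323000 m = 2.17×10⁻³ Pa/m
Geostrophic balance (pressure-gradient force = Coriolis force):
V_g = (1/(fρ)) |∂P/∂n| = 2.17×10⁻³ / (7.51×10⁻⁵ × 1.25) = 23.1 m/s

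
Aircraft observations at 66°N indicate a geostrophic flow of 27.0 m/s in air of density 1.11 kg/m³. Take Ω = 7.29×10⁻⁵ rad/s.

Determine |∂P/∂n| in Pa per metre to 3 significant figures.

Coriolis parameter at 66°N:
f = 2Ω sin φ = 2 × 7.29×10⁻⁵ × sin 66° = 1.33×10⁻⁴ s⁻¹
Geostrophic balance rearranged: |∂P/∂n| = f ρ V_g
|∂P/∂n| = 1.33×10⁻⁴ × 1.11 × 27.0 = 3.99×10⁻³ Pa/m

3.99×10⁻³ Pa/m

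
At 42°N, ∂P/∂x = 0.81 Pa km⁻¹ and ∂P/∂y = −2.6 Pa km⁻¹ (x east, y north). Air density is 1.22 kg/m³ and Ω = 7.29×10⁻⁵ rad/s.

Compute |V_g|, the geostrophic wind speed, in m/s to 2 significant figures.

23 m/s

Coriolis parameter at 42°N:
f = 2Ω sin φ = 2 × 7.29×10⁻⁵ × sin 42° = 9.76×10⁻⁵ s⁻¹
Component geostrophic relations (x east, y north):
u_g = −(1/(fρ)) ∂P/∂y,  v_g = (1/(fρ)) ∂P/∂x
u_g = −(−2.6×10⁻³)/(9.76×10⁻⁵ × 1.22) = 21.8 m/s;  v_g = (0.81×10⁻³)/(9.76×10⁻⁵ × 1.22) = 6.81 m/s
|V_g| = √(u_g² + v_g²) = 22.9 m/s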